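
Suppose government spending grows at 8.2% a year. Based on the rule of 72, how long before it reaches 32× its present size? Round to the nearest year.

Doubling time ≈ 72/8.2 = 8.78 years.
Getting to 32× needs 5 doublings: 5 × 8.78 ≈ 44 years.

44 years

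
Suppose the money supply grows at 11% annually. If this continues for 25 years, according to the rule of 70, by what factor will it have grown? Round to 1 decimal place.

15.2 times

Doubling time ≈ 70/11 = 6.36 years.
25 years / 6.36 ≈ 3.93 doublings → factor 2^3.93 ≈ 15.2.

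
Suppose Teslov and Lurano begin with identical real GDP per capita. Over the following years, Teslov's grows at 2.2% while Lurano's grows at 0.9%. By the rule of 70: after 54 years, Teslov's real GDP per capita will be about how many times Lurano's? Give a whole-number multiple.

Rate gap = 2.2% − 0.9% = 1.3 points.
The ratio doubles every 70/1.3 ≈ 53.85 years.
54/53.85 ≈ 1.00 doublings → ratio ≈ 2^1.00 ≈ 2.

roughly 2 times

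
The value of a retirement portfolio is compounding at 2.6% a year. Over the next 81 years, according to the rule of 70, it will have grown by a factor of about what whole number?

≈ 8 times

70/2.6 ≈ 26.92 years per doubling.
81 years fits 3 doublings: 2^3 = 8.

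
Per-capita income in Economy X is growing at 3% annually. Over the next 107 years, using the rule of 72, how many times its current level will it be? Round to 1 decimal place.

about 22.0 times

Doubles every ≈ 24.00 years (72/3).
107 years is 4.46 doublings; 2^4.46 ≈ 22.0×.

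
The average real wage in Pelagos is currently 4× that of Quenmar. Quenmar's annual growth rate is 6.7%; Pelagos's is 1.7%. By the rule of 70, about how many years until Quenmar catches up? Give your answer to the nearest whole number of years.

roughly 28 years

The growth-rate gap is 6.7% − 1.7% = 5 percentage points.
So the ratio between them halves every 70/5 ≈ 14.00 years.
A 4× gap closes after 2 halvings: 2 × 14.00 ≈ 28 years.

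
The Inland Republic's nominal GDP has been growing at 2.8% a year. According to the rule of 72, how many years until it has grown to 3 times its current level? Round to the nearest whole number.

around 41 years

One doubling takes 72/2.8 = 25.71 years.
3× is log₂ 3 ≈ 1.58 doublings, so ≈ 1.58 × 25.71 = 41 years.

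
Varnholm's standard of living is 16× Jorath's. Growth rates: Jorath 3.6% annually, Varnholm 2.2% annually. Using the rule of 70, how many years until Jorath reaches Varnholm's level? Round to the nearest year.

200 years

What matters is the difference: 1.4 pp.
Rule of 70 on the gap: the ratio halves every 70/1.4 ≈ 50.00 years.
A 16× gap closes after 4 halvings: 4 × 50.00 ≈ 200 years.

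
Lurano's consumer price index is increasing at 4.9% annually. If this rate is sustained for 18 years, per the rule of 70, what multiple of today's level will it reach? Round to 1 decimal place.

Doubling time ≈ 70/4.9 = 14.29 years.
18 years / 14.29 ≈ 1.26 doublings → factor 2^1.26 ≈ 2.4.

≈ 2.4 times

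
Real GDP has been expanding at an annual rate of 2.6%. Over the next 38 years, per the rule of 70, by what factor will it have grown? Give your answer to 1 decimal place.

Doubles every ≈ 26.92 years (70/2.6).
38 years is 1.41 doublings; 2^1.41 ≈ 2.7×.

≈ 2.7 times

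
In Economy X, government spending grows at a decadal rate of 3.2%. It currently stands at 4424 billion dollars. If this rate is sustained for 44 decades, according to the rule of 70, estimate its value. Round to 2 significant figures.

Doubling time ≈ 70/3.2 = 21.88 decades.
44 decades is 44/21.88 ≈ 2.01 doublings, a factor of 2^2.01 ≈ 4.03.
4424 × 4.03 ≈ 18000 billion dollars.

≈ 18000 billion dollars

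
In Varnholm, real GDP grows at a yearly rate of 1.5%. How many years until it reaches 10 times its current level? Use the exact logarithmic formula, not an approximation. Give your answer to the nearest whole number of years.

t = ln(10) / ln(1 + 0.015) = 2.3026 / 0.014889 ≈ 154.65.
≈ 155 years.

155 years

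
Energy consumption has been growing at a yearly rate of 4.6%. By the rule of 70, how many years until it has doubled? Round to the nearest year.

about 15 years

Doubling time ≈ 70 / 4.6 = 15.22 years.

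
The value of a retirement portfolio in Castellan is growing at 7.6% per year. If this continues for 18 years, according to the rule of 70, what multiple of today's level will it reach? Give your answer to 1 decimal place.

Doubles every ≈ 9.21 years (70/7.6).
18 years is 1.95 doublings; 2^1.95 ≈ 3.9×.

≈ 3.9 times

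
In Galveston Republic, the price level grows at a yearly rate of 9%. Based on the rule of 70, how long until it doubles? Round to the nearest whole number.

about 8 years

70/9 ≈ 7.78, so it doubles roughly every 8 years.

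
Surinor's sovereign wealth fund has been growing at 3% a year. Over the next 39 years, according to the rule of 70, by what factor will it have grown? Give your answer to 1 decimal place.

approximately 3.2 times

Doubles every ≈ 23.33 years (70/3).
39 years is 1.67 doublings; 2^1.67 ≈ 3.2×.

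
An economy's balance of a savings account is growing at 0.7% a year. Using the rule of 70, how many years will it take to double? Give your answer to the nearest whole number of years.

70/0.7 ≈ 100.00, so it doubles roughly every 100 years.

100 years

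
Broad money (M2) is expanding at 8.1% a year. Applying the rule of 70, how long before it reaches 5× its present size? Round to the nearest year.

roughly 20 years

At 8.1% it doubles every 70/8.1 ≈ 8.64 years.
5× is log₂ 5 ≈ 2.32 doublings, so ≈ 2.32 × 8.64 = 20 years.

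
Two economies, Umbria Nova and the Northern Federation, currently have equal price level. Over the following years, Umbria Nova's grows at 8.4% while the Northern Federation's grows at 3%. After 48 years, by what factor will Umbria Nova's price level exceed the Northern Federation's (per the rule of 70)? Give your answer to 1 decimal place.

around 13.0 times

Rate gap = 8.4% − 3% = 5.4 points.
The ratio doubles every 70/5.4 ≈ 12.96 years.
48/12.96 ≈ 3.70 doublings → ratio ≈ 2^3.70 ≈ 13.0.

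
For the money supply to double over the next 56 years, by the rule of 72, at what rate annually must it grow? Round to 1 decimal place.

≈ 1.3%

72 / 56 ≈ 1.29, so about 1.3% annually.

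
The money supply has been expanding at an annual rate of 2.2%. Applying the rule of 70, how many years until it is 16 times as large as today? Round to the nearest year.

around 127 years

Doubling time ≈ 70/2.2 = 31.82 years.
Getting to 16× needs 4 doublings: 4 × 31.82 ≈ 127 years.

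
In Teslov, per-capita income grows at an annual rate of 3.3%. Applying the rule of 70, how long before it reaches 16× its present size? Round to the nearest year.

At 3.3% it doubles every 70/3.3 ≈ 21.21 years.
16× is 4 doublings, so 4 × 21.21 ≈ 85 years.

approximately 85 years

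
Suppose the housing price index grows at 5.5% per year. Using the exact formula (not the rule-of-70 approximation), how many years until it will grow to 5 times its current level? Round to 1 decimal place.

30.1 years

t = ln(5) / ln(1 + 0.055) = 1.6094 / 0.053541 ≈ 30.06.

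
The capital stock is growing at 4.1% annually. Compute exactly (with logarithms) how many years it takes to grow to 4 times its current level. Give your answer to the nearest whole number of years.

t = ln(4) / ln(1 + 0.041) = 1.3863 / 0.040182 ≈ 34.50.
≈ 35 years.

35 years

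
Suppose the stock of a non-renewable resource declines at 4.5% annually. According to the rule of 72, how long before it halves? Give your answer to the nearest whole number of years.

Halving time ≈ 72 / 4.5 = 16.00 → 16 years.

around 16 years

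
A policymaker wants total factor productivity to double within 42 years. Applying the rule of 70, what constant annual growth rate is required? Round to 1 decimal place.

70 / 42 ≈ 1.67, so about 1.7% a year.

roughly 1.7% a year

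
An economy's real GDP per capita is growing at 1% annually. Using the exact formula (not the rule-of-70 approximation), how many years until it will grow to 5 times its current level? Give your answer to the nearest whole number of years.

t = ln(5) / ln(1 + 0.01) = 1.6094 / 0.009950 ≈ 161.75.
≈ 162 years.

162 years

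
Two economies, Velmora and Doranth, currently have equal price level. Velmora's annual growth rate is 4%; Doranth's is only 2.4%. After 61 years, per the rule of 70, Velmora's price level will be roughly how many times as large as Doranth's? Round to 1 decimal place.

approximately 2.6 times

Only the 1.6-point difference matters.
70/1.6 ≈ 43.75 years per doubling of the ratio; 61 years gives 1.39 doublings, so ≈ 2.6×.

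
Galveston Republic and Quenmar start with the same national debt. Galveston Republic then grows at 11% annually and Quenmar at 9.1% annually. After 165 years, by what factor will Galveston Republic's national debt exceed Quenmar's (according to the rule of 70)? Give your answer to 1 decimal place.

Only the 1.9-point difference matters.
70/1.9 ≈ 36.84 years per doubling of the ratio; 165 years gives 4.48 doublings, so ≈ 22.3×.

around 22.3 times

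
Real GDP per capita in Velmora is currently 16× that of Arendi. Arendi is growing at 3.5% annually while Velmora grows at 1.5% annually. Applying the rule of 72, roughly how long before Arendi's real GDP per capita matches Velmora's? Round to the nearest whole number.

roughly 144 years

What matters is the difference: 2 pp.
Rule of 72 on the gap: the ratio halves every 72/2 ≈ 36.00 years.
A 16× gap closes after 4 halvings: 4 × 36.00 ≈ 144 years.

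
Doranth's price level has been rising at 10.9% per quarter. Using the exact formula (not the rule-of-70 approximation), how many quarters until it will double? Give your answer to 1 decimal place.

t = ln(2) / ln(1 + 0.109) = 0.6931 / 0.103459 ≈ 6.70.

6.7 quarters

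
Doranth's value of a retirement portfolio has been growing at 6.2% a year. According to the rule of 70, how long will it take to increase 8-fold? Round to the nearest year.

At 6.2% it doubles every 70/6.2 ≈ 11.29 years.
8 = 2^3, so 3 doublings → 34 years.

roughly 34 years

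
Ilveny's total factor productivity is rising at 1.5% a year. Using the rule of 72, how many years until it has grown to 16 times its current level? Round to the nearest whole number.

approximately 192 years

One doubling takes 72/1.5 = 48.00 years.
16 = 2^4, so 4 doublings → 192 years.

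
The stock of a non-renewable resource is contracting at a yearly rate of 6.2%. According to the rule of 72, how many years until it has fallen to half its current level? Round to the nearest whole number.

Halving time ≈ 72 / 6.2 = 11.61 → 12 years.

around 12 years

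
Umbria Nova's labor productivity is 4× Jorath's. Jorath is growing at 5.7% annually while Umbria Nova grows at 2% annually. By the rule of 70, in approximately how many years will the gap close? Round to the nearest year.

approximately 38 years

What matters is the difference: 3.7 pp.
Rule of 70 on the gap: the ratio halves every 70/3.7 ≈ 18.92 years.
A 4× gap closes after 2 halvings: 2 × 18.92 ≈ 38 years.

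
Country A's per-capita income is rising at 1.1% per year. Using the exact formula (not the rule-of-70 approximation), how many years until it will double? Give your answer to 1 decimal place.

63.4 years

t = ln(2) / ln(1 + 0.011) = 0.6931 / 0.010940 ≈ 63.35.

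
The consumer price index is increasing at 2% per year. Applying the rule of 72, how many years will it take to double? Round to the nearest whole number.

Doubling time ≈ 72 / 2 = 36.00 years.

roughly 36 years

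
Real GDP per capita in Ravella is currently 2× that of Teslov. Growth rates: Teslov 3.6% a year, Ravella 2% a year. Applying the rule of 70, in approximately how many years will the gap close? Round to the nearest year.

about 44 years

Teslov gains on Ravella at 3.6% − 2% = 1.6 points a year.
At that relative rate the gap halves every 70/1.6 ≈ 43.75 years.
A 2× gap closes after 1 halving: 1 × 43.75 ≈ 44 years.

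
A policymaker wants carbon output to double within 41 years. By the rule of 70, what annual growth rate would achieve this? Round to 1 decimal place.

around 1.7%

70 / 41 ≈ 1.71, so about 1.7% annually.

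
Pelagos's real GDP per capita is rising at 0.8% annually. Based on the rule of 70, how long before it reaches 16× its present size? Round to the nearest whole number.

approximately 350 years

One doubling takes 70/0.8 = 87.50 years.
16 = 2^4, so 4 doublings → 350 years.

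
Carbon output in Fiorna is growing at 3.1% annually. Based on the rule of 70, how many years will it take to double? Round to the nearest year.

At 3.1%, doubling takes about 70/3.1 = 22.58 years.

23 years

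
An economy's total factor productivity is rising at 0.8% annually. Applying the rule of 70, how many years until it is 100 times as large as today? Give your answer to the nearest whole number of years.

At 0.8% it doubles every 70/0.8 ≈ 87.50 years.
Reaching 100× takes log₂(100) ≈ 6.64 doublings.
6.64 × 87.50 ≈ 581 years.

≈ 581 years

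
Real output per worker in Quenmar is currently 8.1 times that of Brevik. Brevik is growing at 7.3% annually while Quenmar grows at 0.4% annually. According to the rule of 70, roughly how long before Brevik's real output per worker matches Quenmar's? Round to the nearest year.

Brevik gains on Quenmar at 7.3% − 0.4% = 6.9 points a year.
At that relative rate the gap halves every 70/6.9 ≈ 10.14 years.
An 8.1 times gap takes log₂(8.1) ≈ 3.02 halvings to close: 3.02 × 10.14 ≈ 31 years.

about 31 years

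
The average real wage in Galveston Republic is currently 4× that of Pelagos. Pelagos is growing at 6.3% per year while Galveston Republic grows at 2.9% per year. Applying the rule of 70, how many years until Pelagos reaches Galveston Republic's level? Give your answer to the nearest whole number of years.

The growth-rate gap is 6.3% − 2.9% = 3.4 percentage points.
So the ratio between them halves every 70/3.4 ≈ 20.59 years.
A 4× gap closes after 2 halvings: 2 × 20.59 ≈ 41 years.

around 41 years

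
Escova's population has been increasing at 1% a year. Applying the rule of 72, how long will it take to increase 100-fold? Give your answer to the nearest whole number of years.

about 478 years

At 1% it doubles every 72/1 ≈ 72.00 years.
100× is log₂ 100 ≈ 6.64 doublings, so ≈ 6.64 × 72.00 = 478 years.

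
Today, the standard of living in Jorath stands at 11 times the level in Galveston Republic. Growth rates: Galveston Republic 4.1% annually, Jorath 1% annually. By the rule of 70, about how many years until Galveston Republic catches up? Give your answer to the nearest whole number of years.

Galveston Republic gains on Jorath at 4.1% − 1% = 3.1 points a year.
At that relative rate the gap halves every 70/3.1 ≈ 22.58 years.
An 11 times gap takes log₂(11) ≈ 3.46 halvings to close: 3.46 × 22.58 ≈ 78 years.

around 78 years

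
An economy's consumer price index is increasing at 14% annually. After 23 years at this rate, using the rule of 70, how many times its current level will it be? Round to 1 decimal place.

Doubling time ≈ 70/14 = 5.00 years.
23 years / 5.00 ≈ 4.60 doublings → factor 2^4.60 ≈ 24.3.

around 24.3 times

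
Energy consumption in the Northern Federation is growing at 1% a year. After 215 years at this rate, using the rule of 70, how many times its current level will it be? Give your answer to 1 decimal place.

Doubles every ≈ 70.00 years (70/1).
215 years is 3.07 doublings; 2^3.07 ≈ 8.4×.

roughly 8.4 times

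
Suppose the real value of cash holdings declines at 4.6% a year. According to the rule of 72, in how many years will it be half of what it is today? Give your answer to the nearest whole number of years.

16 years

The rule works in reverse for decay: 72/4.6 ≈ 15.65 years to halve.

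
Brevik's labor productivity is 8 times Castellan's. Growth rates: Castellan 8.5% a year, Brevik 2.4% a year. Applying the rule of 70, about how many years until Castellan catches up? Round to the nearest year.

34 years

The growth-rate gap is 8.5% − 2.4% = 6.1 percentage points.
So the ratio between them halves every 70/6.1 ≈ 11.48 years.
An 8 times gap closes after 3 halvings: 3 × 11.48 ≈ 34 years.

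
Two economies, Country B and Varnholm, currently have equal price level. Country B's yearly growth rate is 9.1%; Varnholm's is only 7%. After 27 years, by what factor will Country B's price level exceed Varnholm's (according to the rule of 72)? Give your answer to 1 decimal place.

Only the 2.1-point difference matters.
72/2.1 ≈ 34.29 years per doubling of the ratio; 27 years gives 0.79 doublings, so ≈ 1.7×.

≈ 1.7 times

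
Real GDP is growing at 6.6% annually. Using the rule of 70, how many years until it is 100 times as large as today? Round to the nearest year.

approximately 70 years

One doubling takes 70/6.6 = 10.61 years.
100× is log₂ 100 ≈ 6.64 doublings, so ≈ 6.64 × 10.61 = 70 years.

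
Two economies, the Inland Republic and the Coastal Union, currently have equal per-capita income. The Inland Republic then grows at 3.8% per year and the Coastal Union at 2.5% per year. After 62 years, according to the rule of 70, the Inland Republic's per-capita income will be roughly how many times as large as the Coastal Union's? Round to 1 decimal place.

roughly 2.2 times

Rate gap = 3.8% − 2.5% = 1.3 points.
The ratio doubles every 70/1.3 ≈ 53.85 years.
62/53.85 ≈ 1.15 doublings → ratio ≈ 2^1.15 ≈ 2.2.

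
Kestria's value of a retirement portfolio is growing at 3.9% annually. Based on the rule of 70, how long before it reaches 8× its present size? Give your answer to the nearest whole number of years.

One doubling takes 70/3.9 = 17.95 years.
8× is 3 doublings, so 3 × 17.95 ≈ 54 years.

roughly 54 years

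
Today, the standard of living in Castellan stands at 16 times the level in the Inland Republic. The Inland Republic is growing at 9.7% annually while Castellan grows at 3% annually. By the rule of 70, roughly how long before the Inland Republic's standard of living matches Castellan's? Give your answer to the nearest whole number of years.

roughly 42 years

What matters is the difference: 6.7 pp.
Rule of 70 on the gap: the ratio halves every 70/6.7 ≈ 10.45 years.
A 16 times gap closes after 4 halvings: 4 × 10.45 ≈ 42 years.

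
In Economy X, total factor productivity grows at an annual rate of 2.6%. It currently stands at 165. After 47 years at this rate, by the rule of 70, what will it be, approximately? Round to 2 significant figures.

≈ 550

It doubles every 70/2.6 ≈ 26.92 years, so 47 years is 1.75 doublings.
2^1.75 ≈ 3.36; 165 × 3.36 ≈ 550.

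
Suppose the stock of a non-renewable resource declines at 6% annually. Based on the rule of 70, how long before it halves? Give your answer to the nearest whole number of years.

The rule works in reverse for decay: 70/6 ≈ 11.67 years to halve.

approximately 12 years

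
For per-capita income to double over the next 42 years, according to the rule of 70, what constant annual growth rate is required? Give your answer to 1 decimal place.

70 / 42 ≈ 1.67, so about 1.7% annually.

approximately 1.7% annually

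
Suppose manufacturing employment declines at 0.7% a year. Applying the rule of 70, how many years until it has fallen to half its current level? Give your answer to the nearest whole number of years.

approximately 100 years

Falling at 0.7%, it halves about every 70/0.7 = 100.00 years.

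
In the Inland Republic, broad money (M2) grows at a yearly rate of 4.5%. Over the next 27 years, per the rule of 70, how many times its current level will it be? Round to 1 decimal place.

Doubling time ≈ 70/4.5 = 15.56 years.
27 years / 15.56 ≈ 1.74 doublings → factor 2^1.74 ≈ 3.3.

approximately 3.3 times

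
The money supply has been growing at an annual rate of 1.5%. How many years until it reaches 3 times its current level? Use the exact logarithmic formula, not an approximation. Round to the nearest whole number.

74 years

t = ln(3) / ln(1 + 0.015) = 1.0986 / 0.014889 ≈ 73.79.
≈ 74 years.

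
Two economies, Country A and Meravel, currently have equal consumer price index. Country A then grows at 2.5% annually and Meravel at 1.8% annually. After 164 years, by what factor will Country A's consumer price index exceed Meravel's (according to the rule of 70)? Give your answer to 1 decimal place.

Country A pulls ahead at 0.7 pp per year, so the ratio doubles every 70/0.7 ≈ 100.00 years.
In 164 years that's 1.64 doublings: 2^1.64 ≈ 3.1.

approximately 3.1 times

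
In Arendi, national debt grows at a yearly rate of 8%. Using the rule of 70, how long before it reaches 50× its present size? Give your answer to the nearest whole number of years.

roughly 49 years

One doubling takes 70/8 = 8.75 years.
50× is log₂ 50 ≈ 5.64 doublings, so ≈ 5.64 × 8.75 = 49 years.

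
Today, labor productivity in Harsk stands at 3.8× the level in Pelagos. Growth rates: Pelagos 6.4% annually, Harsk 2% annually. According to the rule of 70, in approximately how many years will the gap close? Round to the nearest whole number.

What matters is the difference: 4.4 pp.
Rule of 70 on the gap: the ratio halves every 70/4.4 ≈ 15.91 years.
A 3.8× gap takes log₂(3.8) ≈ 1.93 halvings to close: 1.93 × 15.91 ≈ 31 years.

about 31 years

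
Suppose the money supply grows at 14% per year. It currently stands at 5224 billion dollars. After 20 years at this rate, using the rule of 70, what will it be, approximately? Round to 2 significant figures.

around 84000 billion dollars

Doubling time ≈ 70/14 = 5.00 years.
20 years is 20/5.00 ≈ 4.00 doublings, a factor of 2^4.00 ≈ 16.00.
5224 × 16.00 ≈ 84000 billion dollars.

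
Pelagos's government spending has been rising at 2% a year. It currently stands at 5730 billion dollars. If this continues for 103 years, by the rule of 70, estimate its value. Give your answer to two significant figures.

Doubling time ≈ 70/2 = 35.00 years.
103 years is 103/35.00 ≈ 2.94 doublings, a factor of 2^2.94 ≈ 7.67.
5730 × 7.67 ≈ 44000 billion dollars.

about 44000 billion dollars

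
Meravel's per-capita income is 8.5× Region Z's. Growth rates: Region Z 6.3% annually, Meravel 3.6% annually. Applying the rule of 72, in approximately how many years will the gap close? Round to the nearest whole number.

What matters is the difference: 2.7 pp.
Rule of 72 on the gap: the ratio halves every 72/2.7 ≈ 26.67 years.
An 8.5× gap takes log₂(8.5) ≈ 3.09 halvings to close: 3.09 × 26.67 ≈ 82 years.

approximately 82 years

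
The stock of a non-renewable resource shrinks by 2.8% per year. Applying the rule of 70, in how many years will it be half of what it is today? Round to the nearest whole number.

approximately 25 years

The rule works in reverse for decay: 70/2.8 ≈ 25.00 years to halve.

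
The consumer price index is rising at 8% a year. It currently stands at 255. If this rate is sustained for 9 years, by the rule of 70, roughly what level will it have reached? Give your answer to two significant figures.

about 520

Doubling time ≈ 70/8 = 8.75 years.
9 years is 9/8.75 ≈ 1.03 doublings, a factor of 2^1.03 ≈ 2.04.
255 × 2.04 ≈ 520.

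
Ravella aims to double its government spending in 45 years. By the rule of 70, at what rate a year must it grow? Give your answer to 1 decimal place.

about 1.6%

70 / 45 ≈ 1.56, so about 1.6% a year.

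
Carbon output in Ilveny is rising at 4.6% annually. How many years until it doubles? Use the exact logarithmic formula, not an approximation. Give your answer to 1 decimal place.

15.4 years

t = ln(2) / ln(1 + 0.046) = 0.6931 / 0.044973 ≈ 15.41.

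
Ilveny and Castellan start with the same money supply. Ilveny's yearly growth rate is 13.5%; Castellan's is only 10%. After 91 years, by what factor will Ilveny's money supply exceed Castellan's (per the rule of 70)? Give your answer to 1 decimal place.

Ilveny pulls ahead at 3.5 pp per year, so the ratio doubles every 70/3.5 ≈ 20.00 years.
In 91 years that's 4.55 doublings: 2^4.55 ≈ 23.4.

≈ 23.4 times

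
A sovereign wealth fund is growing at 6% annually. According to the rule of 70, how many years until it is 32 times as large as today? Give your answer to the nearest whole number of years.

One doubling takes 70/6 = 11.67 years.
32× is 5 doublings, so 5 × 11.67 ≈ 58 years.

≈ 58 years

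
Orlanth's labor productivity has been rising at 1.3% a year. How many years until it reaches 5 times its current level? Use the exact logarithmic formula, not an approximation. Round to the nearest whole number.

t = ln(5) / ln(1 + 0.013) = 1.6094 / 0.012916 ≈ 124.61.
≈ 125 years.

125 years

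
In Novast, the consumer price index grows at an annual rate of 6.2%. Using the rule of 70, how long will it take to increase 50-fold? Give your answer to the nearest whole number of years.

≈ 64 years

Doubling time ≈ 70/6.2 = 11.29 years.
50× is log₂ 50 ≈ 5.64 doublings, so ≈ 5.64 × 11.29 = 64 years.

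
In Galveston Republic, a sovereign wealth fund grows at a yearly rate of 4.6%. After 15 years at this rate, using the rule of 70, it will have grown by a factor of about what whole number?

70/4.6 ≈ 15.22 years per doubling.
15 years fits 1 doubling: 2^1 = 2.

≈ 2 times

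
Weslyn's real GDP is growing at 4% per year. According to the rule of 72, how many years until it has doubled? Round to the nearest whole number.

≈ 18 years

Doubling time ≈ 72 / 4 = 18.00 years.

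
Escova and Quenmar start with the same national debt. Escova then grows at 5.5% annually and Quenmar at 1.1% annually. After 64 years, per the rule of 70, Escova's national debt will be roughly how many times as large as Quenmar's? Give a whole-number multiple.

Only the 4.4-point difference matters.
70/4.4 ≈ 15.91 years per doubling of the ratio; 64 years gives 4.02 doublings, so ≈ 16×.

16 times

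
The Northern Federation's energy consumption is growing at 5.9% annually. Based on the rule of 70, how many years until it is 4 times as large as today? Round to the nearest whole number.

≈ 24 years

At 5.9% it doubles every 70/5.9 ≈ 11.86 years.
4 = 2^2, so 2 doublings → 24 years.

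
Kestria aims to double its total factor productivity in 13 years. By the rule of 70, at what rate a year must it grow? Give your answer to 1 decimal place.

70 / 13 ≈ 5.38, so about 5.4% a year.

about 5.4%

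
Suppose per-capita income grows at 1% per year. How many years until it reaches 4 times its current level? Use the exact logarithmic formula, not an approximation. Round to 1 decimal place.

t = ln(4) / ln(1 + 0.01) = 1.3863 / 0.009950 ≈ 139.33.

139.3 years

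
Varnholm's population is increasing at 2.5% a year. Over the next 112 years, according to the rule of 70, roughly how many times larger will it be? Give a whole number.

about 16 times

Doubling time ≈ 70/2.5 = 28.00 years.
112/28.00 ≈ 4 doublings, so about 2^4 = 16×.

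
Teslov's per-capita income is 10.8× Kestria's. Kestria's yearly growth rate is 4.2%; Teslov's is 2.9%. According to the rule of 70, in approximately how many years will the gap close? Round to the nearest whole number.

about 185 years

The growth-rate gap is 4.2% − 2.9% = 1.3 percentage points.
So the ratio between them halves every 70/1.3 ≈ 53.85 years.
A 10.8× gap takes log₂(10.8) ≈ 3.43 halvings to close: 3.43 × 53.85 ≈ 185 years.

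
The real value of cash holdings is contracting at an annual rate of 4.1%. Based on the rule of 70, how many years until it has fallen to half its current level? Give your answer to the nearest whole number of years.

≈ 17 years

The rule works in reverse for decay: 70/4.1 ≈ 17.07 years to halve.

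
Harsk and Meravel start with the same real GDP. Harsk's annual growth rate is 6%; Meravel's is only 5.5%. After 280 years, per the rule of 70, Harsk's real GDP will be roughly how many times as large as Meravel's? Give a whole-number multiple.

Only the 0.5-point difference matters.
70/0.5 ≈ 140.00 years per doubling of the ratio; 280 years gives 2.00 doublings, so ≈ 4×.

around 4 times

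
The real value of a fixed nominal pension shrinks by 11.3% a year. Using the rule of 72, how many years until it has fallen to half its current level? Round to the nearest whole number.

6 years

Falling at 11.3%, it halves about every 72/11.3 = 6.37 years.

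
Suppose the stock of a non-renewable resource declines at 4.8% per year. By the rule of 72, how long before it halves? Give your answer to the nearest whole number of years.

Falling at 4.8%, it halves about every 72/4.8 = 15.00 years.

about 15 years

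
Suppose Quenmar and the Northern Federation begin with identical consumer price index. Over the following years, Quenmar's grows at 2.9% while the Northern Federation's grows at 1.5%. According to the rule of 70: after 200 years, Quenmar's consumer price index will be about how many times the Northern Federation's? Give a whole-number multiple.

Only the 1.4-point difference matters.
70/1.4 ≈ 50.00 years per doubling of the ratio; 200 years gives 4.00 doublings, so ≈ 16×.

16 times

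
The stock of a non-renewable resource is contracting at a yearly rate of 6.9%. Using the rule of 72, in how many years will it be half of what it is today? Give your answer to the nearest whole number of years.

around 10 years

Falling at 6.9%, it halves about every 72/6.9 = 10.43 years.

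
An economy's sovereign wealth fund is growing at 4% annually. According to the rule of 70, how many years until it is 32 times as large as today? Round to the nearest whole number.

One doubling takes 70/4 = 17.50 years.
Getting to 32× needs 5 doublings: 5 × 17.50 ≈ 88 years.

approximately 88 years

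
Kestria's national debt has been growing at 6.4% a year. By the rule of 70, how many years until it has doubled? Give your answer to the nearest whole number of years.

70/6.4 ≈ 10.94, so it doubles roughly every 11 years.

approximately 11 years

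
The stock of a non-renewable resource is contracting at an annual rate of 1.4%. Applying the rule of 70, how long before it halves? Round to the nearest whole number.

The rule works in reverse for decay: 70/1.4 ≈ 50.00 years to halve.

approximately 50 years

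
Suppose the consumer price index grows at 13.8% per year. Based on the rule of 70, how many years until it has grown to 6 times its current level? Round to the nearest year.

At 13.8% it doubles every 70/13.8 ≈ 5.07 years.
Reaching 6× takes log₂(6) ≈ 2.58 doublings.
2.58 × 5.07 ≈ 13 years.

approximately 13 years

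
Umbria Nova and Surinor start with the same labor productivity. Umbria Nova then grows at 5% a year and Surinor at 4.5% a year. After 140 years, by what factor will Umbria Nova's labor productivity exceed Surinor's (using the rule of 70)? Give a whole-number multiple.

approximately 2 times

Umbria Nova pulls ahead at 0.5 pp per year, so the ratio doubles every 70/0.5 ≈ 140.00 years.
In 140 years that's 1.00 doublings: 2^1.00 ≈ 2.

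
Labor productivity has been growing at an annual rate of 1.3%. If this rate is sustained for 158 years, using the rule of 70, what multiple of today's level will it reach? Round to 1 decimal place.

around 7.6 times

Doubles every ≈ 53.85 years (70/1.3).
158 years is 2.93 doublings; 2^2.93 ≈ 7.6×.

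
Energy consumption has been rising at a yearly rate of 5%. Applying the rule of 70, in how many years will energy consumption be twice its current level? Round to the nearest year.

70/5 ≈ 14.00, so it doubles roughly every 14 years.

around 14 years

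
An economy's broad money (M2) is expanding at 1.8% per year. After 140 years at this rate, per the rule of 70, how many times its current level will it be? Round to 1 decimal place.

12.1 times

Doubling time ≈ 70/1.8 = 38.89 years.
140 years / 38.89 ≈ 3.60 doublings → factor 2^3.60 ≈ 12.1.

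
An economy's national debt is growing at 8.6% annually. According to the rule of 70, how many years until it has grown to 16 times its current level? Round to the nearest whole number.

Doubling time ≈ 70/8.6 = 8.14 years.
16 = 2^4, so 4 doublings → 33 years.

roughly 33 years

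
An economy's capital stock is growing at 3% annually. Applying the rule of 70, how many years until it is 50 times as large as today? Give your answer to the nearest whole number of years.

about 132 years

One doubling takes 70/3 = 23.33 years.
Reaching 50× takes log₂(50) ≈ 5.64 doublings.
5.64 × 23.33 ≈ 132 years.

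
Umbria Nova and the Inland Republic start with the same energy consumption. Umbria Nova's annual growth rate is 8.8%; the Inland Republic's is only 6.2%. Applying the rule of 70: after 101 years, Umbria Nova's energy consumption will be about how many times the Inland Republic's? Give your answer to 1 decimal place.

around 13.5 times

Umbria Nova pulls ahead at 2.6 pp per year, so the ratio doubles every 70/2.6 ≈ 26.92 years.
In 101 years that's 3.75 doublings: 2^3.75 ≈ 13.5.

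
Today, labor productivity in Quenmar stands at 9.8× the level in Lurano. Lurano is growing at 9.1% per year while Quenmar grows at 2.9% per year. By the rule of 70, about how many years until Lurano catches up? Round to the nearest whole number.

approximately 37 years

What matters is the difference: 6.2 pp.
Rule of 70 on the gap: the ratio halves every 70/6.2 ≈ 11.29 years.
A 9.8× gap takes log₂(9.8) ≈ 3.29 halvings to close: 3.29 × 11.29 ≈ 37 years.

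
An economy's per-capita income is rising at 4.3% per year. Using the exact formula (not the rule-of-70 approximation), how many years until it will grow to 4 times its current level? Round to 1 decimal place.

32.9 years

t = ln(4) / ln(1 + 0.043) = 1.3863 / 0.042101 ≈ 32.93.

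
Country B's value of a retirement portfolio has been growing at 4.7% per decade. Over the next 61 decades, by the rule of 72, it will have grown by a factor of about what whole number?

At 4.7% one doubling takes ≈ 15.32 decades; 61 decades is 4 of them, so ×16.

16 times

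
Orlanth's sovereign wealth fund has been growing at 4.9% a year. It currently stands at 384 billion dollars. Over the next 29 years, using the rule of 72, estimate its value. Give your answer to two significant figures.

approximately 1500 billion dollars

Doubling time ≈ 72/4.9 = 14.69 years.
29 years is 29/14.69 ≈ 1.97 doublings, a factor of 2^1.97 ≈ 3.92.
384 × 3.92 ≈ 1500 billion dollars.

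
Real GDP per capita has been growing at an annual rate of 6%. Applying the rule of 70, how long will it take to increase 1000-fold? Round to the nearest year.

roughly 116 years

At 6% it doubles every 70/6 ≈ 11.67 years.
Reaching 1000× takes log₂(1000) ≈ 9.97 doublings.
9.97 × 11.67 ≈ 116 years.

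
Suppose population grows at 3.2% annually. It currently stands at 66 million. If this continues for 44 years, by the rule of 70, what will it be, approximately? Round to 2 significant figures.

approximately 270 million

It doubles every 70/3.2 ≈ 21.88 years, so 44 years is 2.01 doublings.
2^2.01 ≈ 4.03; 66 × 4.03 ≈ 270 million.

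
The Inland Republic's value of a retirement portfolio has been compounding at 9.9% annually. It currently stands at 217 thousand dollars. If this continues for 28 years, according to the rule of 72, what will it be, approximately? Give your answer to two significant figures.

Doubling time ≈ 72/9.9 = 7.27 years.
28 years is 28/7.27 ≈ 3.85 doublings, a factor of 2^3.85 ≈ 14.42.
217 × 14.42 ≈ 3100 thousand dollars.

≈ 3100 thousand dollars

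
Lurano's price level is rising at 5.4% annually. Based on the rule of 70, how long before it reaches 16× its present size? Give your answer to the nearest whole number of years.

approximately 52 years

Doubling time ≈ 70/5.4 = 12.96 years.
16 = 2^4, so 4 doublings → 52 years.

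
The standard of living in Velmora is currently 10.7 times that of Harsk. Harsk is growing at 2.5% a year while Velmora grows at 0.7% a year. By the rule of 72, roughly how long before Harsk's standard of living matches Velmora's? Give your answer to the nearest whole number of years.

about 137 years

What matters is the difference: 1.8 pp.
Rule of 72 on the gap: the ratio halves every 72/1.8 ≈ 40.00 years.
A 10.7 times gap takes log₂(10.7) ≈ 3.42 halvings to close: 3.42 × 40.00 ≈ 137 years.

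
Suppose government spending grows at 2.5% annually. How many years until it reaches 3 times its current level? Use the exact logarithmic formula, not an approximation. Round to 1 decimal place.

t = ln(3) / ln(1 + 0.025) = 1.0986 / 0.024693 ≈ 44.49.

44.5 years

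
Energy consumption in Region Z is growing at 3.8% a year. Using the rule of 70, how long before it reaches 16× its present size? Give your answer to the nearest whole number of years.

Doubling time ≈ 70/3.8 = 18.42 years.
16 = 2^4, so 4 doublings → 74 years.

≈ 74 years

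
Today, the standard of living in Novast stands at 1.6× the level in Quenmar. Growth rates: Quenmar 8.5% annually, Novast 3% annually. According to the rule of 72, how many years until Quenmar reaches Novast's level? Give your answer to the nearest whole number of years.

The growth-rate gap is 8.5% − 3% = 5.5 percentage points.
So the ratio between them halves every 72/5.5 ≈ 13.09 years.
A 1.6× gap takes log₂(1.6) ≈ 0.68 halvings to close: 0.68 × 13.09 ≈ 9 years.

about 9 years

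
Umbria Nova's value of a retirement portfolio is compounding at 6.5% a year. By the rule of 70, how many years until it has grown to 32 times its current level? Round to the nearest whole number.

At 6.5% it doubles every 70/6.5 ≈ 10.77 years.
32× is 5 doublings, so 5 × 10.77 ≈ 54 years.

≈ 54 years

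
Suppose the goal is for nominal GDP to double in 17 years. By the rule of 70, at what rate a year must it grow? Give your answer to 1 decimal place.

4.1%

70 / 17 ≈ 4.12, so about 4.1% a year.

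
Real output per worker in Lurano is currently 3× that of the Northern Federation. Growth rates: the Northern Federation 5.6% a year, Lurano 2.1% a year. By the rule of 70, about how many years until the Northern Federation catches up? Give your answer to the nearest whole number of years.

The growth-rate gap is 5.6% − 2.1% = 3.5 percentage points.
So the ratio between them halves every 70/3.5 ≈ 20.00 years.
A 3× gap takes log₂(3) ≈ 1.58 halvings to close: 1.58 × 20.00 ≈ 32 years.

approximately 32 years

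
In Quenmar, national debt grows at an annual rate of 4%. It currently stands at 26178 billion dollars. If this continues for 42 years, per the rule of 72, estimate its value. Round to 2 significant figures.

≈ 130000 billion dollars

It doubles every 72/4 ≈ 18.00 years, so 42 years is 2.33 doublings.
2^2.33 ≈ 5.03; 26178 × 5.03 ≈ 130000 billion dollars.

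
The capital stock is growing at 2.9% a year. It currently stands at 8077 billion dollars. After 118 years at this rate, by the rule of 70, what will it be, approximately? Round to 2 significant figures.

Doubling time ≈ 70/2.9 = 24.14 years.
118 years is 118/24.14 ≈ 4.89 doublings, a factor of 2^4.89 ≈ 29.65.
8077 × 29.65 ≈ 240000 billion dollars.

about 240000 billion dollars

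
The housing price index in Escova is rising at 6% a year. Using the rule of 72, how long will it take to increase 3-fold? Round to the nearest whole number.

roughly 19 years

One doubling takes 72/6 = 12.00 years.
3× is log₂ 3 ≈ 1.58 doublings, so ≈ 1.58 × 12.00 = 19 years.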